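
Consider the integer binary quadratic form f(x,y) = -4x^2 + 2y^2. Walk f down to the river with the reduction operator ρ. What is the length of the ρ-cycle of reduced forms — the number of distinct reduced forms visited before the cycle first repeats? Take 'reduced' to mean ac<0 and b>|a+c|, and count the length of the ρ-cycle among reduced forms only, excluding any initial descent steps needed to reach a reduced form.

D = 32, ⌊√D⌋ = 5
descent: ρ → (2,4,-2)  [lands on river]
river: ρ → (-2,4,2)
ρ-cycle length = 2 (tail of 1 descent step not counted)

2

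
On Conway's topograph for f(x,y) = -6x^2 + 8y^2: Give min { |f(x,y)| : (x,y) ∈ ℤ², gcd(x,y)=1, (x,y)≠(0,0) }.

descent: ρ → (8,0,-6)
descent: ρ → (-6,12,2)  [lands on river]
river: ρ → (2,12,-6)
closes: descent 2, river 2
min |a| on river = 2

2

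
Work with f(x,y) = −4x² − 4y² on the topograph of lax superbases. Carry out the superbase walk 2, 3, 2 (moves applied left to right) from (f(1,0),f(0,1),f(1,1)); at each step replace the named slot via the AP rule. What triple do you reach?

start (-4,-4,-8) = (f(1,0),f(0,1),f(1,1))
replace slot 2: 2·((-4)+(-8)) − (-4) = -20 → (-4,-20,-8)
replace slot 3: 2·((-4)+(-20)) − (-8) = -40 → (-4,-20,-40)
replace slot 2: 2·((-4)+(-40)) − (-20) = -68 → (-4,-68,-40)

-4,-68,-40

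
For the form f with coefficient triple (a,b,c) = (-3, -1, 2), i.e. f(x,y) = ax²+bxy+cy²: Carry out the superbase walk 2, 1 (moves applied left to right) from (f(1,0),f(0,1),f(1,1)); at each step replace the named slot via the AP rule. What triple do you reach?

start (-3,2,-2) = (f(1,0),f(0,1),f(1,1))
replace slot 2: 2·((-3)+(-2)) − 2 = -12 → (-3,-12,-2)
replace slot 1: 2·((-12)+(-2)) − (-3) = -25 → (-25,-12,-2)

-25,-12,-2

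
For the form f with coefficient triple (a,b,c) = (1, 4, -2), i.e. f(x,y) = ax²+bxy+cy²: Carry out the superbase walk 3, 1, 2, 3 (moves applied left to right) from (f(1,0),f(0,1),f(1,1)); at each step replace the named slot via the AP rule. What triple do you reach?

start (1,-2,3) = (f(1,0),f(0,1),f(1,1))
replace slot 3: 2·(1+(-2)) − 3 = -5 → (1,-2,-5)
replace slot 1: 2·((-2)+(-5)) − 1 = -15 → (-15,-2,-5)
replace slot 2: 2·((-15)+(-5)) − (-2) = -38 → (-15,-38,-5)
replace slot 3: 2·((-15)+(-38)) − (-5) = -101 → (-15,-38,-101)

-15,-38,-101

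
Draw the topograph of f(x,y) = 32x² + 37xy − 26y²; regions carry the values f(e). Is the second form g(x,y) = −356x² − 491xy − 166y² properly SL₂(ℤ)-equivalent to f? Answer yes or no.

D₁ = 4697, D₂ = 4697
river cycle of f (length 24): (-26, 67, 2), (2, 65, -59), (-59, 53, 8), (8, 59, -38), (-38, 17, 29), (29, 41, -26), (-26, 63, 7), (7, 63, -26), (-26, 41, 29), (29, 17, -38), … (14 more)
river cycle of g (length 24): (-31, 27, 32), (32, 37, -26), (-26, 67, 2), (2, 65, -59), (-59, 53, 8), (8, 59, -38), (-38, 17, 29), (29, 41, -26), (-26, 63, 7), (7, 63, -26), … (14 more)
cycles coincide ⇒ equivalent

yes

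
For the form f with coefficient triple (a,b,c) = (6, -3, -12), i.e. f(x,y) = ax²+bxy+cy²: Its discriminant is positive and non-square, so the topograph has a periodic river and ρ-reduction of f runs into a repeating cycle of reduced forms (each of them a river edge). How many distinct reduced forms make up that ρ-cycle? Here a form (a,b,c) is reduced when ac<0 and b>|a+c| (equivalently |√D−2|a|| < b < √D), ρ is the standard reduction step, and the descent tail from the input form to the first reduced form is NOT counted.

D = 297, ⌊√D⌋ = 17
descent: ρ → (-12,3,6)
descent: ρ → (6,9,-9)  [lands on river]
river: ρ → (-9,9,6)
river: ρ → (6,15,-3)
river: ρ → (-3,15,6)
ρ-cycle length = 4 (tail of 2 descent steps not counted)

4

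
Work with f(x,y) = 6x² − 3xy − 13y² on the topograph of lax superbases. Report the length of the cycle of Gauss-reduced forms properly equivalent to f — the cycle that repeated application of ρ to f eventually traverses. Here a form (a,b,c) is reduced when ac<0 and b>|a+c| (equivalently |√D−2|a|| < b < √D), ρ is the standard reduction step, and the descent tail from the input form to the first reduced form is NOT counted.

D = 321, ⌊√D⌋ = 17
descent: ρ → (-13,3,6)
descent: ρ → (6,9,-10)  [lands on river]
river: ρ → (-10,11,5)
river: ρ → (5,9,-12)
river: ρ → (-12,15,2)
river: ρ → (2,17,-4)
river: ρ → (-4,15,6)
ρ-cycle length = 6 (tail of 2 descent steps not counted)

6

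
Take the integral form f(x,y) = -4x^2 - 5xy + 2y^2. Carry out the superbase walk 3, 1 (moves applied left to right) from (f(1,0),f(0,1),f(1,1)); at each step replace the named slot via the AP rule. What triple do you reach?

start (-4,2,-7) = (f(1,0),f(0,1),f(1,1))
replace slot 3: 2·((-4)+2) − (-7) = 3 → (-4,2,3)
replace slot 1: 2·(2+3) − (-4) = 14 → (14,2,3)

14,2,3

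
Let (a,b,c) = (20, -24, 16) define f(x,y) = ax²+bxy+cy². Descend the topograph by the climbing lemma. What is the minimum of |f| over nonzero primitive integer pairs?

translate: b→16 (≡-24 mod 40), so (20,-24,16)→(20,16,12)
flip: (20,16,12)→(12,-16,20)
translate: b→8 (≡-16 mod 24), so (12,-16,20)→(12,8,16)
reduced (well bottom): (12,8,16) with a≤c, −a<b≤a
well minimum = a = 12

12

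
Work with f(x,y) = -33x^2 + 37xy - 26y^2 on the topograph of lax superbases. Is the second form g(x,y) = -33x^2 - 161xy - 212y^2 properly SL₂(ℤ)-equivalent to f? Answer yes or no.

D₁ = -2063, D₂ = -2063
f is negative-definite; reduce −f:
−f: translate: b→29 (≡-37 mod 66), so (33,-37,26)→(33,29,22)
−f: flip: (33,29,22)→(22,-29,33)
−f: translate: b→15 (≡-29 mod 44), so (22,-29,33)→(22,15,26)
−f: reduced (well bottom): (22,15,26) with a≤c, −a<b≤a
flip sign back: reduced form of f is (-22,-15,-26)
g is negative-definite; reduce −g:
−g: translate: b→29 (≡161 mod 66), so (33,161,212)→(33,29,22)
−g: flip: (33,29,22)→(22,-29,33)
−g: translate: b→15 (≡-29 mod 44), so (22,-29,33)→(22,15,26)
−g: reduced (well bottom): (22,15,26) with a≤c, −a<b≤a
flip sign back: reduced form of g is (-22,-15,-26)
reduced forms (-22, -15, -26) vs (-22, -15, -26) ⇒ equivalent

yes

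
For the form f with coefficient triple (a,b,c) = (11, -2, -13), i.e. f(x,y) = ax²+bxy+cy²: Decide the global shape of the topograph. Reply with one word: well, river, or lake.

D = b²−4ac = (-2)² − 4·11·(-13) = 576
D = 24² is a perfect square ⇒ form factors over ℤ ⇒ lakes

lake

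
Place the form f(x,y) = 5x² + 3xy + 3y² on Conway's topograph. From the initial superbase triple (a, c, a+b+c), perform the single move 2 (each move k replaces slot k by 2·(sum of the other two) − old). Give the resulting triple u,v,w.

start (5,3,11) = (f(1,0),f(0,1),f(1,1))
replace slot 2: 2·(5+11) − 3 = 29 → (5,29,11)

5,29,11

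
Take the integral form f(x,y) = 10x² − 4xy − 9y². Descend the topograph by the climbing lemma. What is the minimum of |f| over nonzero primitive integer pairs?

descent: ρ → (-9,4,10)  [lands on river]
river: ρ → (10,16,-3)
river: ρ → (-3,14,15)
river: ρ → (15,16,-2)
river: ρ → (-2,16,15)
river: ρ → (15,14,-3)
river: ρ → (-3,16,10)
river: ρ → (10,4,-9)
river: ρ → (-9,14,5)
river: ρ → (5,16,-6)
river: ρ → (-6,8,13)
river: ρ → (13,18,-1)
river: ρ → (-1,18,13)
river: ρ → (13,8,-6)
river: ρ → (-6,16,5)
river: ρ → (5,14,-9)
closes: descent 1, river 16
min |a| on river = 1

1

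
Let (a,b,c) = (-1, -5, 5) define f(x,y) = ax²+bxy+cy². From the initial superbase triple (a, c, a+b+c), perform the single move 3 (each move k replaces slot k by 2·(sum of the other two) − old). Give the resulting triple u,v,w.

start (-1,5,-1) = (f(1,0),f(0,1),f(1,1))
replace slot 3: 2·((-1)+5) − (-1) = 9 → (-1,5,9)

-1,5,9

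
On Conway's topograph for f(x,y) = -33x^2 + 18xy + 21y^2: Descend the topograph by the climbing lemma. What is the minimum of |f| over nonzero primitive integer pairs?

river: ρ → (21,24,-30)
river: ρ → (-30,36,15)
river: ρ → (15,54,-3)
river: ρ → (-3,54,15)
river: ρ → (15,36,-30)
river: ρ → (-30,24,21)
river: ρ → (21,18,-33)
river: ρ → (-33,48,6)
river: ρ → (6,48,-33)
river: ρ → (-33,18,21)
closes: descent 0, river 10
min |a| on river = 3

3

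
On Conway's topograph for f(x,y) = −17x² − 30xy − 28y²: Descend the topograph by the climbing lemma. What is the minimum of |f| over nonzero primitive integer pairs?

translate: b→-4 (≡30 mod 34), so (17,30,28)→(17,-4,15)
flip: (17,-4,15)→(15,4,17)
reduced (well bottom): (15,4,17) with a≤c, −a<b≤a
well minimum |f| = |-15| = 15 (negative-definite)

15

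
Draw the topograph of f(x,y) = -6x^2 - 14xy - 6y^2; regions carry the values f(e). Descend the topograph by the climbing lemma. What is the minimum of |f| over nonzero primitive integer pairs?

descent: ρ → (-6,2,2)
descent: ρ → (2,6,-2)  [lands on river]
river: ρ → (-2,6,2)
closes: descent 2, river 2
min |a| on river = 2

2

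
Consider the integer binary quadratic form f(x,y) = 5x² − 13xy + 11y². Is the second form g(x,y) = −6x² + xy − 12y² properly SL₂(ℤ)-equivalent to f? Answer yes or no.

D₁ = -51, D₂ = -287
discriminants differ ⇒ not SL₂(ℤ)-equivalent

no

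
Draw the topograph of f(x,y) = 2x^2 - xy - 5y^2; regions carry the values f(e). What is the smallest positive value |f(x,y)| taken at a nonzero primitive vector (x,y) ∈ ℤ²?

descent: ρ → (-5,1,2)
descent: ρ → (2,3,-4)  [lands on river]
river: ρ → (-4,5,1)
river: ρ → (1,5,-4)
river: ρ → (-4,3,2)
river: ρ → (2,5,-2)
river: ρ → (-2,3,4)
river: ρ → (4,5,-1)
river: ρ → (-1,5,4)
river: ρ → (4,3,-2)
river: ρ → (-2,5,2)
closes: descent 2, river 10
min |a| on river = 1

1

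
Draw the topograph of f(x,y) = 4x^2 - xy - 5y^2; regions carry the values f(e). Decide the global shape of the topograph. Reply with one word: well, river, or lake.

D = b²−4ac = (-1)² − 4·4·(-5) = 81
D = 9² is a perfect square ⇒ form factors over ℤ ⇒ lakes

lake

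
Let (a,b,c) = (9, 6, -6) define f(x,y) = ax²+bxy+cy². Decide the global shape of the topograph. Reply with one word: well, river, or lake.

D = b²−4ac = 6² − 4·9·(-6) = 252
D > 0 non-square ⇒ indefinite ⇒ periodic river

river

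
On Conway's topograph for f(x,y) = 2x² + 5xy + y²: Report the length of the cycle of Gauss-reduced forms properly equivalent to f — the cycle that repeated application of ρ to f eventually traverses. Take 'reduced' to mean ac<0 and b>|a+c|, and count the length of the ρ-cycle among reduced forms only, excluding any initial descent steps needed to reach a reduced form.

D = 17, ⌊√D⌋ = 4
descent: ρ → (1,3,-2)  [lands on river]
river: ρ → (-2,1,2)
river: ρ → (2,3,-1)
river: ρ → (-1,3,2)
river: ρ → (2,1,-2)
river: ρ → (-2,3,1)
ρ-cycle length = 6 (tail of 1 descent step not counted)

6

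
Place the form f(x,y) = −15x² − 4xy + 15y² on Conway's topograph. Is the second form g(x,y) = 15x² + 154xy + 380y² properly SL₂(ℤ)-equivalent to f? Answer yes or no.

D₁ = 916, D₂ = 916
river cycle of f (length 10): (15, 4, -15), (-15, 26, 4), (4, 30, -1), (-1, 30, 4), (4, 26, -15), (-15, 4, 15), (15, 26, -4), (-4, 30, 1), (1, 30, -4), (-4, 26, 15)
river cycle of g (length 10): (15, 4, -15), (-15, 26, 4), (4, 30, -1), (-1, 30, 4), (4, 26, -15), (-15, 4, 15), (15, 26, -4), (-4, 30, 1), (1, 30, -4), (-4, 26, 15)
cycles coincide ⇒ equivalent

yes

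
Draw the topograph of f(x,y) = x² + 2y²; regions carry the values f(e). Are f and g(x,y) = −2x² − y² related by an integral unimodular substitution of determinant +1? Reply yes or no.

D₁ = -8, D₂ = -8
f: reduced (well bottom): (1,0,2) with a≤c, −a<b≤a
g is negative-definite; reduce −g:
−g: flip: (2,0,1)→(1,0,2)
−g: reduced (well bottom): (1,0,2) with a≤c, −a<b≤a
flip sign back: reduced form of g is (-1,0,-2)
reduced forms (1, 0, 2) vs (-1, 0, -2) ⇒ inequivalent

no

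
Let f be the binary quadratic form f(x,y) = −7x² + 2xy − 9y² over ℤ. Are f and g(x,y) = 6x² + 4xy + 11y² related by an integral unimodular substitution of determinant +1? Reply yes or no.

D₁ = -248, D₂ = -248
f is negative-definite; reduce −f:
−f: reduced (well bottom): (7,-2,9) with a≤c, −a<b≤a
flip sign back: reduced form of f is (-7,2,-9)
g: reduced (well bottom): (6,4,11) with a≤c, −a<b≤a
reduced forms (-7, 2, -9) vs (6, 4, 11) ⇒ inequivalent

no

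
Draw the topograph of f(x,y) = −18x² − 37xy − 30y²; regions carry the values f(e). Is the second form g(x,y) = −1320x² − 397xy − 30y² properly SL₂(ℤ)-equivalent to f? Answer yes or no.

D₁ = -791, D₂ = -791
f is negative-definite; reduce −f:
−f: translate: b→1 (≡37 mod 36), so (18,37,30)→(18,1,11)
−f: flip: (18,1,11)→(11,-1,18)
−f: reduced (well bottom): (11,-1,18) with a≤c, −a<b≤a
flip sign back: reduced form of f is (-11,1,-18)
g is negative-definite; reduce −g:
−g: flip: (1320,397,30)→(30,-397,1320)
−g: translate: b→23 (≡-397 mod 60), so (30,-397,1320)→(30,23,11)
−g: flip: (30,23,11)→(11,-23,30)
−g: translate: b→-1 (≡-23 mod 22), so (11,-23,30)→(11,-1,18)
−g: reduced (well bottom): (11,-1,18) with a≤c, −a<b≤a
flip sign back: reduced form of g is (-11,1,-18)
reduced forms (-11, 1, -18) vs (-11, 1, -18) ⇒ equivalent

yes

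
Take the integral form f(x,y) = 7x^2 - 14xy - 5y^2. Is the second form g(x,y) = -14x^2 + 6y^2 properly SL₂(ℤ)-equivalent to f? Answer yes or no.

D₁ = 336, D₂ = 336
river cycle of f (length 4): (-5, 14, 7), (7, 14, -5), (-5, 16, 4), (4, 16, -5)
river cycle of g (length 6): (6, 12, -8), (-8, 4, 10), (10, 16, -2), (-2, 16, 10), (10, 4, -8), (-8, 12, 6)
cycles differ ⇒ inequivalent

no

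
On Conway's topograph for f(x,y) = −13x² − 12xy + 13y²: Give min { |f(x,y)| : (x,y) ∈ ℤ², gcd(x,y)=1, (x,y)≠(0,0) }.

descent: ρ → (13,12,-13)  [lands on river]
river: ρ → (-13,14,12)
river: ρ → (12,10,-15)
river: ρ → (-15,20,7)
river: ρ → (7,22,-12)
river: ρ → (-12,26,3)
river: ρ → (3,28,-3)
river: ρ → (-3,26,12)
river: ρ → (12,22,-7)
river: ρ → (-7,20,15)
river: ρ → (15,10,-12)
river: ρ → (-12,14,13)
closes: descent 1, river 12
min |a| on river = 3

3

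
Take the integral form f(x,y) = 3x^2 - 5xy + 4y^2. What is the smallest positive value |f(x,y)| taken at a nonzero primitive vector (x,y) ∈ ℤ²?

translate: b→1 (≡-5 mod 6), so (3,-5,4)→(3,1,2)
flip: (3,1,2)→(2,-1,3)
reduced (well bottom): (2,-1,3) with a≤c, −a<b≤a
well minimum = a = 2

2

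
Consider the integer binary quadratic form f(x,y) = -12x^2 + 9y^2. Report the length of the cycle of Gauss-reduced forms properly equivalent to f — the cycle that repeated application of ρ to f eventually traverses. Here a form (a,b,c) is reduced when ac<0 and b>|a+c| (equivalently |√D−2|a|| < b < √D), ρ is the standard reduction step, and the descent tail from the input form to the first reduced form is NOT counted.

D = 432, ⌊√D⌋ = 20
descent: ρ → (9,18,-3)  [lands on river]
river: ρ → (-3,18,9)
ρ-cycle length = 2 (tail of 1 descent step not counted)

2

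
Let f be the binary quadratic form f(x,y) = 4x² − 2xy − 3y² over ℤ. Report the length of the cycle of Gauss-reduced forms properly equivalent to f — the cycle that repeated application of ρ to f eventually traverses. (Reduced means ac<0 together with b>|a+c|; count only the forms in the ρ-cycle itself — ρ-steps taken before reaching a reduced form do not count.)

D = 52, ⌊√D⌋ = 7
descent: ρ → (-3,2,4)  [lands on river]
river: ρ → (4,6,-1)
river: ρ → (-1,6,4)
river: ρ → (4,2,-3)
river: ρ → (-3,4,3)
river: ρ → (3,2,-4)
river: ρ → (-4,6,1)
river: ρ → (1,6,-4)
river: ρ → (-4,2,3)
river: ρ → (3,4,-3)
ρ-cycle length = 10 (tail of 1 descent step not counted)

10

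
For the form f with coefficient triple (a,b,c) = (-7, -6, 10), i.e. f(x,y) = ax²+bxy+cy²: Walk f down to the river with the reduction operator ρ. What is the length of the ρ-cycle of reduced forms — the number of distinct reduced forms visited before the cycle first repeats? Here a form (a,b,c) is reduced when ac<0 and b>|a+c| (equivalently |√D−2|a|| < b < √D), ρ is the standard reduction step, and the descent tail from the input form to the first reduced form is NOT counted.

D = 316, ⌊√D⌋ = 17
descent: ρ → (10,6,-7)  [lands on river]
river: ρ → (-7,8,9)
river: ρ → (9,10,-6)
river: ρ → (-6,14,5)
river: ρ → (5,16,-3)
river: ρ → (-3,14,10)
ρ-cycle length = 6 (tail of 1 descent step not counted)

6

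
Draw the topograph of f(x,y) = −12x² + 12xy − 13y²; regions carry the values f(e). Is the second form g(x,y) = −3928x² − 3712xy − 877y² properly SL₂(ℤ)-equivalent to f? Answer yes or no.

D₁ = -480, D₂ = -480
f is negative-definite; reduce −f:
−f: translate: b→12 (≡-12 mod 24), so (12,-12,13)→(12,12,13)
−f: reduced (well bottom): (12,12,13) with a≤c, −a<b≤a
flip sign back: reduced form of f is (-12,-12,-13)
g is negative-definite; reduce −g:
−g: flip: (3928,3712,877)→(877,-3712,3928)
−g: translate: b→-204 (≡-3712 mod 1754), so (877,-3712,3928)→(877,-204,12)
−g: flip: (877,-204,12)→(12,204,877)
−g: translate: b→12 (≡204 mod 24), so (12,204,877)→(12,12,13)
−g: reduced (well bottom): (12,12,13) with a≤c, −a<b≤a
flip sign back: reduced form of g is (-12,-12,-13)
reduced forms (-12, -12, -13) vs (-12, -12, -13) ⇒ equivalent

yes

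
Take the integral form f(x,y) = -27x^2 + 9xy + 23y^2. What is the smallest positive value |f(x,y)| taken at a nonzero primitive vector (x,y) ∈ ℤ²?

river: ρ → (23,37,-13)
river: ρ → (-13,41,17)
river: ρ → (17,27,-27)
river: ρ → (-27,27,17)
river: ρ → (17,41,-13)
river: ρ → (-13,37,23)
river: ρ → (23,9,-27)
river: ρ → (-27,45,5)
river: ρ → (5,45,-27)
river: ρ → (-27,9,23)
closes: descent 0, river 10
min |a| on river = 5

5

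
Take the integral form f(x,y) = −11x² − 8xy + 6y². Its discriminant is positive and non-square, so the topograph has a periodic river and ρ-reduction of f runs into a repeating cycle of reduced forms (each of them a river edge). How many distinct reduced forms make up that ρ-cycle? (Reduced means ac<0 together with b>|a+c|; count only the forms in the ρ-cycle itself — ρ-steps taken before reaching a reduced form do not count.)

D = 328, ⌊√D⌋ = 18
descent: ρ → (6,8,-11)  [lands on river]
river: ρ → (-11,14,3)
river: ρ → (3,16,-6)
river: ρ → (-6,8,11)
river: ρ → (11,14,-3)
river: ρ → (-3,16,6)
ρ-cycle length = 6 (tail of 1 descent step not counted)

6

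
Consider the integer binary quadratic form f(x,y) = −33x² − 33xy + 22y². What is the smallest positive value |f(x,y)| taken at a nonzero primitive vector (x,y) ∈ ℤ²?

descent: ρ → (22,33,-33)  [lands on river]
river: ρ → (-33,33,22)
river: ρ → (22,55,-11)
river: ρ → (-11,55,22)
closes: descent 1, river 4
min |a| on river = 11

11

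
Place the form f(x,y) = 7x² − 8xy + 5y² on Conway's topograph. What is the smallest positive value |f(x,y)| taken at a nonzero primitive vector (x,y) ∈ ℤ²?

translate: b→6 (≡-8 mod 14), so (7,-8,5)→(7,6,4)
flip: (7,6,4)→(4,-6,7)
translate: b→2 (≡-6 mod 8), so (4,-6,7)→(4,2,5)
reduced (well bottom): (4,2,5) with a≤c, −a<b≤a
well minimum = a = 4

4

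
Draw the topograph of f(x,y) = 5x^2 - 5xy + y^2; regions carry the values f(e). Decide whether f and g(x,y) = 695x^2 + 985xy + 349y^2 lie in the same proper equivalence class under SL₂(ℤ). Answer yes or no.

D₁ = 5, D₂ = 5
river cycle of f (length 2): (1, 1, -1), (-1, 1, 1)
river cycle of g (length 2): (1, 1, -1), (-1, 1, 1)
cycles coincide ⇒ equivalent

yes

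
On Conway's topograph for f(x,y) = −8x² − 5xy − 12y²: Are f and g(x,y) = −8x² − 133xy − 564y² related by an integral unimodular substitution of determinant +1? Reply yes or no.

D₁ = -359, D₂ = -359
f is negative-definite; reduce −f:
−f: reduced (well bottom): (8,5,12) with a≤c, −a<b≤a
flip sign back: reduced form of f is (-8,-5,-12)
g is negative-definite; reduce −g:
−g: translate: b→5 (≡133 mod 16), so (8,133,564)→(8,5,12)
−g: reduced (well bottom): (8,5,12) with a≤c, −a<b≤a
flip sign back: reduced form of g is (-8,-5,-12)
reduced forms (-8, -5, -12) vs (-8, -5, -12) ⇒ equivalent

yes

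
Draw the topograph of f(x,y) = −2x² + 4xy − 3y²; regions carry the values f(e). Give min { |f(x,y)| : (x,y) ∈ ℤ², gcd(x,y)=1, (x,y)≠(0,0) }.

translate: b→0 (≡-4 mod 4), so (2,-4,3)→(2,0,1)
flip: (2,0,1)→(1,0,2)
reduced (well bottom): (1,0,2) with a≤c, −a<b≤a
well minimum |f| = |-1| = 1 (negative-definite)

1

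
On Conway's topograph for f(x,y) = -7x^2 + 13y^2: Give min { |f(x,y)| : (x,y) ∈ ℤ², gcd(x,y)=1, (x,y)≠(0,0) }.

descent: ρ → (13,0,-7)
descent: ρ → (-7,14,6)  [lands on river]
river: ρ → (6,10,-11)
river: ρ → (-11,12,5)
river: ρ → (5,18,-2)
river: ρ → (-2,18,5)
river: ρ → (5,12,-11)
river: ρ → (-11,10,6)
river: ρ → (6,14,-7)
closes: descent 2, river 8
min |a| on river = 2

2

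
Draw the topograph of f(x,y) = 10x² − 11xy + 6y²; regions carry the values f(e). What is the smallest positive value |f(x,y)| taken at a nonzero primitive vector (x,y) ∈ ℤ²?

translate: b→9 (≡-11 mod 20), so (10,-11,6)→(10,9,5)
flip: (10,9,5)→(5,-9,10)
translate: b→1 (≡-9 mod 10), so (5,-9,10)→(5,1,6)
reduced (well bottom): (5,1,6) with a≤c, −a<b≤a
well minimum = a = 5

5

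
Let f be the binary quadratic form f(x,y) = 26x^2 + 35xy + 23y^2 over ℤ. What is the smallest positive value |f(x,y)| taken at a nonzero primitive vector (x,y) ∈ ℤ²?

translate: b→-17 (≡35 mod 52), so (26,35,23)→(26,-17,14)
flip: (26,-17,14)→(14,17,26)
translate: b→-11 (≡17 mod 28), so (14,17,26)→(14,-11,23)
reduced (well bottom): (14,-11,23) with a≤c, −a<b≤a
well minimum = a = 14

14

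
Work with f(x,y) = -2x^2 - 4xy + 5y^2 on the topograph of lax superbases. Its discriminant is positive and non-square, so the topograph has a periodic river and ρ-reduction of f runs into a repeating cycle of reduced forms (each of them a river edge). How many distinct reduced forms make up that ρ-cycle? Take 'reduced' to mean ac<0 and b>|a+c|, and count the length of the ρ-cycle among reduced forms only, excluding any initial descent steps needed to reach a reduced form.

D = 56, ⌊√D⌋ = 7
descent: ρ → (5,4,-2)  [lands on river]
river: ρ → (-2,4,5)
river: ρ → (5,6,-1)
river: ρ → (-1,6,5)
ρ-cycle length = 4 (tail of 1 descent step not counted)

4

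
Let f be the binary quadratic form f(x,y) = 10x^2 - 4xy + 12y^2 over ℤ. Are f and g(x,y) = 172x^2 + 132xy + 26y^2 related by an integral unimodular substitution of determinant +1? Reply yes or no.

D₁ = -464, D₂ = -464
f: reduced (well bottom): (10,-4,12) with a≤c, −a<b≤a
g: flip: (172,132,26)→(26,-132,172)
g: translate: b→24 (≡-132 mod 52), so (26,-132,172)→(26,24,10)
g: flip: (26,24,10)→(10,-24,26)
g: translate: b→-4 (≡-24 mod 20), so (10,-24,26)→(10,-4,12)
g: reduced (well bottom): (10,-4,12) with a≤c, −a<b≤a
reduced forms (10, -4, 12) vs (10, -4, 12) ⇒ equivalent

yes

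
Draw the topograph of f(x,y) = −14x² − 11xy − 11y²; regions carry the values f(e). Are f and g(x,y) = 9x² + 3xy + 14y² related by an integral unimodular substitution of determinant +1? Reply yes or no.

D₁ = -495, D₂ = -495
f is negative-definite; reduce −f:
−f: flip: (14,11,11)→(11,-11,14)
−f: translate: b→11 (≡-11 mod 22), so (11,-11,14)→(11,11,14)
−f: reduced (well bottom): (11,11,14) with a≤c, −a<b≤a
flip sign back: reduced form of f is (-11,-11,-14)
g: reduced (well bottom): (9,3,14) with a≤c, −a<b≤a
reduced forms (-11, -11, -14) vs (9, 3, 14) ⇒ inequivalent

no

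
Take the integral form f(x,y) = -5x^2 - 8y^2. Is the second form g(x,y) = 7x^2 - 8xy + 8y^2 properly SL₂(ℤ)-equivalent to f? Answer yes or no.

D₁ = -160, D₂ = -160
f is negative-definite; reduce −f:
−f: reduced (well bottom): (5,0,8) with a≤c, −a<b≤a
flip sign back: reduced form of f is (-5,0,-8)
g: translate: b→6 (≡-8 mod 14), so (7,-8,8)→(7,6,7)
g: reduced (well bottom): (7,6,7) with a≤c, −a<b≤a
reduced forms (-5, 0, -8) vs (7, 6, 7) ⇒ inequivalent

no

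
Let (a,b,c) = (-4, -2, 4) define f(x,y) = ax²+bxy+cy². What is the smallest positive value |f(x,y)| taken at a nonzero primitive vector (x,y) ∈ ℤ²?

descent: ρ → (4,2,-4)  [lands on river]
river: ρ → (-4,6,2)
river: ρ → (2,6,-4)
river: ρ → (-4,2,4)
river: ρ → (4,6,-2)
river: ρ → (-2,6,4)
closes: descent 1, river 6
min |a| on river = 2

2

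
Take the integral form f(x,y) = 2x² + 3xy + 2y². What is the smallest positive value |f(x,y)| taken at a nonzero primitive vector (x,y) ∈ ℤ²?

translate: b→-1 (≡3 mod 4), so (2,3,2)→(2,-1,1)
flip: (2,-1,1)→(1,1,2)
reduced (well bottom): (1,1,2) with a≤c, −a<b≤a
well minimum = a = 1

1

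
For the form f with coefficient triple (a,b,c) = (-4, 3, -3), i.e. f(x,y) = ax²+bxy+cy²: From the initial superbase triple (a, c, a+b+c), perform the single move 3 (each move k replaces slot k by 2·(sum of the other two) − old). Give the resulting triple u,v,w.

start (-4,-3,-4) = (f(1,0),f(0,1),f(1,1))
replace slot 3: 2·((-4)+(-3)) − (-4) = -10 → (-4,-3,-10)

-4,-3,-10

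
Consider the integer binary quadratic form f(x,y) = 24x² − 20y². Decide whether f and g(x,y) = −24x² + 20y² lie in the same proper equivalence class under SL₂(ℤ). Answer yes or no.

D₁ = 1920, D₂ = 1920
river cycle of f (length 2): (-20, 40, 4), (4, 40, -20)
river cycle of g (length 2): (20, 40, -4), (-4, 40, 20)
cycles differ ⇒ inequivalent

no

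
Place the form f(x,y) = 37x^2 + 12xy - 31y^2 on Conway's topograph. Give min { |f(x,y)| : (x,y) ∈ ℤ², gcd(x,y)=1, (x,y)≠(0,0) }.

river: ρ → (-31,50,18)
river: ρ → (18,58,-19)
river: ρ → (-19,56,21)
river: ρ → (21,28,-47)
river: ρ → (-47,66,2)
river: ρ → (2,66,-47)
river: ρ → (-47,28,21)
river: ρ → (21,56,-19)
river: ρ → (-19,58,18)
river: ρ → (18,50,-31)
river: ρ → (-31,12,37)
river: ρ → (37,62,-6)
river: ρ → (-6,58,57)
river: ρ → (57,56,-7)
river: ρ → (-7,56,57)
river: ρ → (57,58,-6)
river: ρ → (-6,62,37)
river: ρ → (37,12,-31)
closes: descent 0, river 18
min |a| on river = 2

2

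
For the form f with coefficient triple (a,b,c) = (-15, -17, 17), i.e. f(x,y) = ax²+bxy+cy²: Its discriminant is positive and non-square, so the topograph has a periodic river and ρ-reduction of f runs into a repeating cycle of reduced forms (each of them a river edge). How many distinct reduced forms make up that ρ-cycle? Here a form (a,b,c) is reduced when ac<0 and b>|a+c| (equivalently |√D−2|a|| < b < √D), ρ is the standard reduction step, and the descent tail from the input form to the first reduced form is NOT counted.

D = 1309, ⌊√D⌋ = 36
descent: ρ → (17,17,-15)  [lands on river]
river: ρ → (-15,13,19)
river: ρ → (19,25,-9)
river: ρ → (-9,29,13)
river: ρ → (13,23,-15)
river: ρ → (-15,7,21)
river: ρ → (21,35,-1)
river: ρ → (-1,35,21)
river: ρ → (21,7,-15)
river: ρ → (-15,23,13)
river: ρ → (13,29,-9)
river: ρ → (-9,25,19)
river: ρ → (19,13,-15)
river: ρ → (-15,17,17)
ρ-cycle length = 14 (tail of 1 descent step not counted)

14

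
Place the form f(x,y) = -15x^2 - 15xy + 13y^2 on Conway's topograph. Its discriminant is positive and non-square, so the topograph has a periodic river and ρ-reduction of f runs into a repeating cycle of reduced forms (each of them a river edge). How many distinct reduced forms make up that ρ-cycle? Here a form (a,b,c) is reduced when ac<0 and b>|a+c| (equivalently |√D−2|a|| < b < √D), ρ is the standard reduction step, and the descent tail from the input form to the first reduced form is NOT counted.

D = 1005, ⌊√D⌋ = 31
descent: ρ → (13,15,-15)  [lands on river]
river: ρ → (-15,15,13)
river: ρ → (13,11,-17)
river: ρ → (-17,23,7)
river: ρ → (7,19,-23)
river: ρ → (-23,27,3)
river: ρ → (3,27,-23)
river: ρ → (-23,19,7)
river: ρ → (7,23,-17)
river: ρ → (-17,11,13)
ρ-cycle length = 10 (tail of 1 descent step not counted)

10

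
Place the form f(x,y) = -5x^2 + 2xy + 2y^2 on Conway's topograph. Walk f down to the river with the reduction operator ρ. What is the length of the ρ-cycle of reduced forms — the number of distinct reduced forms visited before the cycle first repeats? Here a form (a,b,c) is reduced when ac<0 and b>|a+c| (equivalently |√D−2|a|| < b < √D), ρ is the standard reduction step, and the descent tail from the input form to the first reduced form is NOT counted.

D = 44, ⌊√D⌋ = 6
descent: ρ → (2,6,-1)  [lands on river]
river: ρ → (-1,6,2)
ρ-cycle length = 2 (tail of 1 descent step not counted)

2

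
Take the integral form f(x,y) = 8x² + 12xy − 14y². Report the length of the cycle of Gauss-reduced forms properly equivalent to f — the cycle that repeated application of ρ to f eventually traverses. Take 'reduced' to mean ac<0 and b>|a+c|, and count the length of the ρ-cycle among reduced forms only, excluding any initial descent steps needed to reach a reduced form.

D = 592, ⌊√D⌋ = 24
river: ρ → (-14,16,6)
river: ρ → (6,20,-8)
river: ρ → (-8,12,14)
river: ρ → (14,16,-6)
river: ρ → (-6,20,8)
river: ρ → (8,12,-14)
ρ-cycle length = 6 (tail of 0 descent steps not counted)

6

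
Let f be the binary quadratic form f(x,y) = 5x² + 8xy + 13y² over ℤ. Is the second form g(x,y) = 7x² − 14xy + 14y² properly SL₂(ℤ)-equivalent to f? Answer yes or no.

D₁ = -196, D₂ = -196
f: translate: b→-2 (≡8 mod 10), so (5,8,13)→(5,-2,10)
f: reduced (well bottom): (5,-2,10) with a≤c, −a<b≤a
g: translate: b→0 (≡-14 mod 14), so (7,-14,14)→(7,0,7)
g: reduced (well bottom): (7,0,7) with a≤c, −a<b≤a
reduced forms (5, -2, 10) vs (7, 0, 7) ⇒ inequivalent

no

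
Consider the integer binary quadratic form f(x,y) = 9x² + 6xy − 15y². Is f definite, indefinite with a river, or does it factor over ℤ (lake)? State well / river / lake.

D = b²−4ac = 6² − 4·9·(-15) = 576
D = 24² is a perfect square ⇒ form factors over ℤ ⇒ lakes

lake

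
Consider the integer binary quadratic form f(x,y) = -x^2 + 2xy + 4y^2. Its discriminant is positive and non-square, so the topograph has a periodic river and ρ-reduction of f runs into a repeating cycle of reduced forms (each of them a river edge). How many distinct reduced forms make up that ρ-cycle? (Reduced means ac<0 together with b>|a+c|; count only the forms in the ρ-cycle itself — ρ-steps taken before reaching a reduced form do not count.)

D = 20, ⌊√D⌋ = 4
descent: ρ → (4,-2,-1)
descent: ρ → (-1,4,1)  [lands on river]
river: ρ → (1,4,-1)
ρ-cycle length = 2 (tail of 2 descent steps not counted)

2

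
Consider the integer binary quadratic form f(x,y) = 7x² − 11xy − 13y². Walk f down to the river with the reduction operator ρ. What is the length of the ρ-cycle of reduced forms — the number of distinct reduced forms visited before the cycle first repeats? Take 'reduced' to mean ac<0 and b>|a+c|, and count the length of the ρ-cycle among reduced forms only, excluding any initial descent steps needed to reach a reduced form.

D = 485, ⌊√D⌋ = 22
descent: ρ → (-13,11,7)  [lands on river]
river: ρ → (7,17,-7)
river: ρ → (-7,11,13)
river: ρ → (13,15,-5)
river: ρ → (-5,15,13)
river: ρ → (13,11,-7)
river: ρ → (-7,17,7)
river: ρ → (7,11,-13)
river: ρ → (-13,15,5)
river: ρ → (5,15,-13)
ρ-cycle length = 10 (tail of 1 descent step not counted)

10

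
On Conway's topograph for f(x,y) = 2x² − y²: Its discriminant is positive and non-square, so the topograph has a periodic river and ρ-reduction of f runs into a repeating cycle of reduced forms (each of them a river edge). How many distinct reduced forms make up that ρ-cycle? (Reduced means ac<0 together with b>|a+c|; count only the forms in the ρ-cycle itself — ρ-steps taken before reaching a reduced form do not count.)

D = 8, ⌊√D⌋ = 2
descent: ρ → (-1,2,1)  [lands on river]
river: ρ → (1,2,-1)
ρ-cycle length = 2 (tail of 1 descent step not counted)

2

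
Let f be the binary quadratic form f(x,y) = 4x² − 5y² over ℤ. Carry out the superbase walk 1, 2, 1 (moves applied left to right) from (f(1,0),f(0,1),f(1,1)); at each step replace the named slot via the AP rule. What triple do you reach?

start (4,-5,-1) = (f(1,0),f(0,1),f(1,1))
replace slot 1: 2·((-5)+(-1)) − 4 = -16 → (-16,-5,-1)
replace slot 2: 2·((-16)+(-1)) − (-5) = -29 → (-16,-29,-1)
replace slot 1: 2·((-29)+(-1)) − (-16) = -44 → (-44,-29,-1)

-44,-29,-1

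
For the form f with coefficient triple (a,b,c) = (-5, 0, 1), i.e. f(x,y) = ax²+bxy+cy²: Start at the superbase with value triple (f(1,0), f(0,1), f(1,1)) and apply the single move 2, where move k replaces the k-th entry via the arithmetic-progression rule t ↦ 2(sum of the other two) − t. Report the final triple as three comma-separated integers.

start (-5,1,-4) = (f(1,0),f(0,1),f(1,1))
replace slot 2: 2·((-5)+(-4)) − 1 = -19 → (-5,-19,-4)

-5,-19,-4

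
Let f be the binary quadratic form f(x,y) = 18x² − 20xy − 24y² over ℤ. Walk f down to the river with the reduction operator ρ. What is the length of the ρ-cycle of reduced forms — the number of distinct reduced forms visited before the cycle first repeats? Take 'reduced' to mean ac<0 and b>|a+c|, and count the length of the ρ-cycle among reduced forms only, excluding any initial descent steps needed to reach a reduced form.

D = 2128, ⌊√D⌋ = 46
descent: ρ → (-24,20,18)  [lands on river]
river: ρ → (18,16,-26)
river: ρ → (-26,36,8)
river: ρ → (8,44,-6)
river: ρ → (-6,40,22)
river: ρ → (22,4,-24)
river: ρ → (-24,44,2)
river: ρ → (2,44,-24)
river: ρ → (-24,4,22)
river: ρ → (22,40,-6)
river: ρ → (-6,44,8)
river: ρ → (8,36,-26)
river: ρ → (-26,16,18)
river: ρ → (18,20,-24)
river: ρ → (-24,28,14)
river: ρ → (14,28,-24)
ρ-cycle length = 16 (tail of 1 descent step not counted)

16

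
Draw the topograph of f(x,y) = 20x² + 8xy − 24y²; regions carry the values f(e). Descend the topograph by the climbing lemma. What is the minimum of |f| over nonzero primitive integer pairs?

river: ρ → (-24,40,4)
river: ρ → (4,40,-24)
river: ρ → (-24,8,20)
river: ρ → (20,32,-12)
river: ρ → (-12,40,8)
river: ρ → (8,40,-12)
river: ρ → (-12,32,20)
river: ρ → (20,8,-24)
closes: descent 0, river 8
min |a| on river = 4

4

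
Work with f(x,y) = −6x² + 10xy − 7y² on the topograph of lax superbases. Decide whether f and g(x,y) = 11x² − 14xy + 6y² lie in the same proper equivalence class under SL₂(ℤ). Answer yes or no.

D₁ = -68, D₂ = -68
f is negative-definite; reduce −f:
−f: translate: b→2 (≡-10 mod 12), so (6,-10,7)→(6,2,3)
−f: flip: (6,2,3)→(3,-2,6)
−f: reduced (well bottom): (3,-2,6) with a≤c, −a<b≤a
flip sign back: reduced form of f is (-3,2,-6)
g: translate: b→8 (≡-14 mod 22), so (11,-14,6)→(11,8,3)
g: flip: (11,8,3)→(3,-8,11)
g: translate: b→-2 (≡-8 mod 6), so (3,-8,11)→(3,-2,6)
g: reduced (well bottom): (3,-2,6) with a≤c, −a<b≤a
reduced forms (-3, 2, -6) vs (3, -2, 6) ⇒ inequivalent

no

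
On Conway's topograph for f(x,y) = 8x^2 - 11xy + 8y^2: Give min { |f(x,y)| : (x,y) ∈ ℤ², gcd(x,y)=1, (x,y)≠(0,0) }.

translate: b→5 (≡-11 mod 16), so (8,-11,8)→(8,5,5)
flip: (8,5,5)→(5,-5,8)
translate: b→5 (≡-5 mod 10), so (5,-5,8)→(5,5,8)
reduced (well bottom): (5,5,8) with a≤c, −a<b≤a
well minimum = a = 5

5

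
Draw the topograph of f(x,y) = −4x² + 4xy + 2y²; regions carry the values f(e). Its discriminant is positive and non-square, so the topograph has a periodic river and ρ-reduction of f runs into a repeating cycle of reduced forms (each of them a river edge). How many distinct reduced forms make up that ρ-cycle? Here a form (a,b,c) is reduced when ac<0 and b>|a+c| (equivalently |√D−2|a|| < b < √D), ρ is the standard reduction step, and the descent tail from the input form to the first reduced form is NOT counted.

D = 48, ⌊√D⌋ = 6
river: ρ → (2,4,-4)
river: ρ → (-4,4,2)
ρ-cycle length = 2 (tail of 0 descent steps not counted)

2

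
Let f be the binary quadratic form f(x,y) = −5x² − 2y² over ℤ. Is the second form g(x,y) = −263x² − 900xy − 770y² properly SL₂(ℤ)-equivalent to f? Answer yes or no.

D₁ = -40, D₂ = -40
f is negative-definite; reduce −f:
−f: flip: (5,0,2)→(2,0,5)
−f: reduced (well bottom): (2,0,5) with a≤c, −a<b≤a
flip sign back: reduced form of f is (-2,0,-5)
g is negative-definite; reduce −g:
−g: translate: b→-152 (≡900 mod 526), so (263,900,770)→(263,-152,22)
−g: flip: (263,-152,22)→(22,152,263)
−g: translate: b→20 (≡152 mod 44), so (22,152,263)→(22,20,5)
−g: flip: (22,20,5)→(5,-20,22)
−g: translate: b→0 (≡-20 mod 10), so (5,-20,22)→(5,0,2)
−g: flip: (5,0,2)→(2,0,5)
−g: reduced (well bottom): (2,0,5) with a≤c, −a<b≤a
flip sign back: reduced form of g is (-2,0,-5)
reduced forms (-2, 0, -5) vs (-2, 0, -5) ⇒ equivalent

yes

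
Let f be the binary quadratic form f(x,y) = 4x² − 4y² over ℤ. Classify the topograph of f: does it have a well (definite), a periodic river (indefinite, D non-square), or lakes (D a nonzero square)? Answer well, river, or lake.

D = b²−4ac = 0² − 4·4·(-4) = 64
D = 8² is a perfect square ⇒ form factors over ℤ ⇒ lakes

lake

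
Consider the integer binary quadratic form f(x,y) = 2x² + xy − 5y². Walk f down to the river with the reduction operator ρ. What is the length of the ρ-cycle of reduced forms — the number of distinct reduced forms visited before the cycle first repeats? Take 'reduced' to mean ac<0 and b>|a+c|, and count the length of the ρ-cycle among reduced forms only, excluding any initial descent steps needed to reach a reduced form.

D = 41, ⌊√D⌋ = 6
descent: ρ → (-5,-1,2)
descent: ρ → (2,5,-2)  [lands on river]
river: ρ → (-2,3,4)
river: ρ → (4,5,-1)
river: ρ → (-1,5,4)
river: ρ → (4,3,-2)
river: ρ → (-2,5,2)
river: ρ → (2,3,-4)
river: ρ → (-4,5,1)
river: ρ → (1,5,-4)
river: ρ → (-4,3,2)
ρ-cycle length = 10 (tail of 2 descent steps not counted)

10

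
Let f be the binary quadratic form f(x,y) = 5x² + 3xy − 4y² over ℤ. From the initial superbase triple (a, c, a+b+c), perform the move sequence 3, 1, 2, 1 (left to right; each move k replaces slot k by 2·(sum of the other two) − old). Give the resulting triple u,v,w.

start (5,-4,4) = (f(1,0),f(0,1),f(1,1))
replace slot 3: 2·(5+(-4)) − 4 = -2 → (5,-4,-2)
replace slot 1: 2·((-4)+(-2)) − 5 = -17 → (-17,-4,-2)
replace slot 2: 2·((-17)+(-2)) − (-4) = -34 → (-17,-34,-2)
replace slot 1: 2·((-34)+(-2)) − (-17) = -55 → (-55,-34,-2)

-55,-34,-2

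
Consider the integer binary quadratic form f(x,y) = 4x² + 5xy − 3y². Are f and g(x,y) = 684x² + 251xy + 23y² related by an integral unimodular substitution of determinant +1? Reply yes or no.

D₁ = 73, D₂ = 73
river cycle of f (length 18): (-3, 7, 2), (2, 5, -6), (-6, 7, 1), (1, 7, -6), (-6, 5, 2), (2, 7, -3), (-3, 5, 4), (4, 3, -4), (-4, 5, 3), (3, 7, -2), … (8 more)
river cycle of g (length 18): (4, 5, -3), (-3, 7, 2), (2, 5, -6), (-6, 7, 1), (1, 7, -6), (-6, 5, 2), (2, 7, -3), (-3, 5, 4), (4, 3, -4), (-4, 5, 3), … (8 more)
cycles coincide ⇒ equivalent

yes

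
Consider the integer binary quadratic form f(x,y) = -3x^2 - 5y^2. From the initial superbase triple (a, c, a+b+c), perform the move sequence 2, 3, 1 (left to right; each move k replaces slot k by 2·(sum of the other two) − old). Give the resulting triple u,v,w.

start (-3,-5,-8) = (f(1,0),f(0,1),f(1,1))
replace slot 2: 2·((-3)+(-8)) − (-5) = -17 → (-3,-17,-8)
replace slot 3: 2·((-3)+(-17)) − (-8) = -32 → (-3,-17,-32)
replace slot 1: 2·((-17)+(-32)) − (-3) = -95 → (-95,-17,-32)

-95,-17,-32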